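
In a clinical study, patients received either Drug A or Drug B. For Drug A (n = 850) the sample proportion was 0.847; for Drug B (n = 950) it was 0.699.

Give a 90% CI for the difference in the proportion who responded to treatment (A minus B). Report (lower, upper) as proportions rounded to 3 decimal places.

Each SE is √(p̂(1−p̂)/n): √(0.8470·0.1530/850) = 0.01235 and √(0.6990·0.3010/950) = 0.01488.
SE(p̂₁ − p̂₂) = √(SE₁² + SE₂²) = √(0.0001525225 + 0.0002214144) = 0.01934, since the two samples are independent.
At 90% confidence z* = 1.645; margin = 1.645 × 0.01934 = 0.03181.
The difference is 0.8470 − 0.6990 = 0.1480, so the interval is 0.1480 ± 0.03181 = (0.116, 0.180).

(0.116, 0.180)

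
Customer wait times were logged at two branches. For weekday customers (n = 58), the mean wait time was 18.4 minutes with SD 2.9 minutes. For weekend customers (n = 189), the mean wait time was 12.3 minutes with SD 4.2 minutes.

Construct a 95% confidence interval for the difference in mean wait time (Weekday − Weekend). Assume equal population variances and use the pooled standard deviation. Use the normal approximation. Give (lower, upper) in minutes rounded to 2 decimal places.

(4.94, 7.26)

s_p = √[((n₁−1)s₁² + (n₂−1)s₂²)/(n₁+n₂−2)] = √[(57·2.9² + 188·4.2²)/245] = 3.9361.
SE = 3.9361·√(1/58 + 1/189) = 0.5908.
With z* = 1.960, margin = 1.960 × 0.5908 = 1.1580.
x̄₁ − x̄₂ = 18.4 − 12.3 = 6.1000; interval 6.1000 ± 1.1580 = (4.94, 7.26).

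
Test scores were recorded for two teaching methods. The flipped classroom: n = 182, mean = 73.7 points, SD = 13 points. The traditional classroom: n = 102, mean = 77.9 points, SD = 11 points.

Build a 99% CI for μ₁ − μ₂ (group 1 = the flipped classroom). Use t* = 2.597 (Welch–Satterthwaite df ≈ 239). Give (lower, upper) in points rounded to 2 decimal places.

(-7.98, -0.42)

Standard errors of each mean: 13/√182 = 0.9636 and 11/√102 = 1.0892.
SE(x̄₁ − x̄₂) = √(0.9636² + 1.0892²) = 1.4543 for independent samples with unequal variances.
With t* = 2.597, the margin is 2.597 × 1.4543 = 3.7768.
x̄₁ − x̄₂ = 73.7 − 77.9 = -4.2000; the interval is -4.2000 ± 3.7768 = (-7.98, -0.42).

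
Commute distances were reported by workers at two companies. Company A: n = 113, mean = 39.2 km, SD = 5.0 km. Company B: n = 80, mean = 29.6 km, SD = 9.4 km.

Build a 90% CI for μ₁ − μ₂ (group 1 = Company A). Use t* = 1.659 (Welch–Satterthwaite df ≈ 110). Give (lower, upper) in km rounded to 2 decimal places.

(7.69, 11.51)

Standard errors of each mean: 5.0/√113 = 0.4704 and 9.4/√80 = 1.0510.
SE(x̄₁ − x̄₂) = √(0.4704² + 1.0510²) = 1.1515 for independent samples with unequal variances.
With t* = 1.659, the margin is 1.659 × 1.1515 = 1.9103.
x̄₁ − x̄₂ = 39.2 − 29.6 = 9.6000; the interval is 9.6000 ± 1.9103 = (7.69, 11.51).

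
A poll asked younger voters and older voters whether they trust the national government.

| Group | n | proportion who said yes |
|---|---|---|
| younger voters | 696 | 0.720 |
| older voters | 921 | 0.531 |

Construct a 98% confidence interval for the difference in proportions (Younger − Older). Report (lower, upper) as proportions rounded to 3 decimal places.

SE₁ = √(p̂₁(1−p̂₁)/n₁) = √(0.7200·0.2800/696) = 0.01702; SE₂ = √(0.5310·0.4690/921) = 0.01644.
Independent samples: SE of the difference = √(SE₁² + SE₂²) = √(0.0002896804 + 0.0002702736) = 0.02366.
z* for 98% confidence is 2.326, so the margin of error is 2.326 × 0.02366 = 0.05503.
Point estimate p̂₁ − p̂₂ = 0.7200 − 0.5310 = 0.1890.
0.1890 ± 0.05503 → (0.134, 0.244).

(0.134, 0.244)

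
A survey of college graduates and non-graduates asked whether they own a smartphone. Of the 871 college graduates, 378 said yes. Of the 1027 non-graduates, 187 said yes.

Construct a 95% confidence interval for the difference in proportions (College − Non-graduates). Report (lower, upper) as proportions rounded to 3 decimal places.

(0.211, 0.292)

p̂₁ = 378/871 = 0.4340 and p̂₂ = 187/1027 = 0.1821.
SE₁ = √(p̂₁(1−p̂₁)/n₁) = √(0.4340·0.5660/871) = 0.01679; SE₂ = √(0.1821·0.8179/1027) = 0.01204.
Independent samples: SE of the difference = √(SE₁² + SE₂²) = √(0.0002819041 + 0.0001449616) = 0.02066.
z* for 95% confidence is 1.960, so the margin of error is 1.960 × 0.02066 = 0.04049.
Point estimate p̂₁ − p̂₂ = 0.4340 − 0.1821 = 0.2519.
0.2519 ± 0.04049 → (0.211, 0.292).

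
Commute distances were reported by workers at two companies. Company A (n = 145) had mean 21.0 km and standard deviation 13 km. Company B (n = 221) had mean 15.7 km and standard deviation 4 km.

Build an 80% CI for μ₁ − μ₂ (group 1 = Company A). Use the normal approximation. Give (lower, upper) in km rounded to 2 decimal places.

SE₁ = s₁/√n₁ = 13/√145 = 1.0796; SE₂ = 4/√221 = 0.2691.
Independent samples, unequal variances: SE_diff = √(SE₁² + SE₂²) = √(1.16553616 + 0.07241481) = 1.1126.
z* = 1.282, so margin of error = 1.282 × 1.1126 = 1.4264.
Difference in means = 21.0 − 15.7 = 5.3000.
5.3000 ± 1.4264 → (3.87, 6.73).

(3.87, 6.73)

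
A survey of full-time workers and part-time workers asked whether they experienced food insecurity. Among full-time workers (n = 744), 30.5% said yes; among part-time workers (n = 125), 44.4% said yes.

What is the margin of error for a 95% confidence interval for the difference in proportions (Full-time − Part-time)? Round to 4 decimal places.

0.0932

SE₁ = √(p̂₁(1−p̂₁)/n₁) = √(0.3050·0.6950/744) = 0.01688; SE₂ = √(0.4440·0.5560/125) = 0.04444.
Independent samples: SE of the difference = √(SE₁² + SE₂²) = √(0.0002849344 + 0.0019749136) = 0.04754.
z* for 95% confidence is 1.960, so the margin of error is 1.960 × 0.04754 = 0.09318.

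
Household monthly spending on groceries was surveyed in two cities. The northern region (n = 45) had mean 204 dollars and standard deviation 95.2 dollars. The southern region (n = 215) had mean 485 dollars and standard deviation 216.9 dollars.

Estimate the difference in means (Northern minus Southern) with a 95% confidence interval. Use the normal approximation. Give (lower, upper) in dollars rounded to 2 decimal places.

(-321.18, -240.82)

SE₁ = s₁/√n₁ = 95.2/√45 = 14.1916; SE₂ = 216.9/√215 = 14.7925.
Independent samples, unequal variances: SE_diff = √(SE₁² + SE₂²) = √(201.40151056 + 218.81805625) = 20.4993.
z* = 1.960, so margin of error = 1.960 × 20.4993 = 40.1786.
Difference in means = 204 − 485 = -281.0000.
-281.0000 ± 40.1786 → (-321.18, -240.82).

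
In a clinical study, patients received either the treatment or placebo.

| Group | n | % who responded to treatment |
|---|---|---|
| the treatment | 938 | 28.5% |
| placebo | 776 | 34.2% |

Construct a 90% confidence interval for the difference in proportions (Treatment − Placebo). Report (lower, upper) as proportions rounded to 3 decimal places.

SE₁ = √(p̂₁(1−p̂₁)/n₁) = √(0.2850·0.7150/938) = 0.01474; SE₂ = √(0.3420·0.6580/776) = 0.01703.
Independent samples: SE of the difference = √(SE₁² + SE₂²) = √(0.0002172676 + 0.0002900209) = 0.02252.
z* for 90% confidence is 1.645, so the margin of error is 1.645 × 0.02252 = 0.03705.
Point estimate p̂₁ − p̂₂ = 0.2850 − 0.3420 = -0.0570.
-0.0570 ± 0.03705 → (-0.094, -0.020).

(-0.094, -0.020)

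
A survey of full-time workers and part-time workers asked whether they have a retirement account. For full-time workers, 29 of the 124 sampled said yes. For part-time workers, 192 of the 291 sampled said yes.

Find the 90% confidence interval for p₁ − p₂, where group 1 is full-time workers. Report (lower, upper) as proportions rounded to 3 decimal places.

(-0.503, -0.348)

p̂₁ = 29/124 = 0.2339 and p̂₂ = 192/291 = 0.6598.
SE₁ = √(p̂₁(1−p̂₁)/n₁) = √(0.2339·0.7661/124) = 0.03801; SE₂ = √(0.6598·0.3402/291) = 0.02777.
Independent samples: SE of the difference = √(SE₁² + SE₂²) = √(0.0014447601 + 0.0007711729) = 0.04707.
z* for 90% confidence is 1.645, so the margin of error is 1.645 × 0.04707 = 0.07743.
Point estimate p̂₁ − p̂₂ = 0.2339 − 0.6598 = -0.4259.
-0.4259 ± 0.07743 → (-0.503, -0.348).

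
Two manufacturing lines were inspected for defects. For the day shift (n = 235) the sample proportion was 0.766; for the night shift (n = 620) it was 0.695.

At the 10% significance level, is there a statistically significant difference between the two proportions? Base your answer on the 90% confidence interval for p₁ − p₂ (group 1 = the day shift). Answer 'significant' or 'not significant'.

Each SE is √(p̂(1−p̂)/n): √(0.7660·0.2340/235) = 0.02762 and √(0.6950·0.3050/620) = 0.01849.
SE(p̂₁ − p̂₂) = √(SE₁² + SE₂²) = √(0.0007628644 + 0.0003418801) = 0.03324, since the two samples are independent.
At 90% confidence z* = 1.645; margin = 1.645 × 0.03324 = 0.05468.
The difference is 0.7660 − 0.6950 = 0.0710, so the interval is 0.0710 ± 0.05468 = (0.01632, 0.12568).
The interval (0.01632, 0.12568) does not contain 0, so the difference is significant.

significant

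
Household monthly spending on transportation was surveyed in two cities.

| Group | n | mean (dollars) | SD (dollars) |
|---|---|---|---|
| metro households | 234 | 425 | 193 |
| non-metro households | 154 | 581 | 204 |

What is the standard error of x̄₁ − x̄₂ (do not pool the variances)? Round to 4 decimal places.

20.7224

Per-group SEs: s₁/√n₁ = 193/√234 = 12.6168, s₂/√n₂ = 204/√154 = 16.4388.
Unpooled SE of the difference: √(159.18364224 + 270.23414544) = 20.7224.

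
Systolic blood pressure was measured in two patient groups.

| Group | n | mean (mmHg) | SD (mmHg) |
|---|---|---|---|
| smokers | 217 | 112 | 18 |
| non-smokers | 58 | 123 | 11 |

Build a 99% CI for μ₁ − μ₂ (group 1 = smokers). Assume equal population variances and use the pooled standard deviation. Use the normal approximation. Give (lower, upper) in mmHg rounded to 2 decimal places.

(-17.39, -4.61)

Pooled variance s_p² = [216·18² + 57·11²] / (217+58−2) = 281.6154, so s_p = 16.7814.
SE_diff = s_p·√(1/n₁ + 1/n₂) = 16.7814·√(1/217 + 1/58) = 2.4806.
z* = 2.576; margin = 2.576 × 2.4806 = 6.3900.
Difference = 112 − 123 = -11.0000.
-11.0000 ± 6.3900 → (-17.39, -4.61).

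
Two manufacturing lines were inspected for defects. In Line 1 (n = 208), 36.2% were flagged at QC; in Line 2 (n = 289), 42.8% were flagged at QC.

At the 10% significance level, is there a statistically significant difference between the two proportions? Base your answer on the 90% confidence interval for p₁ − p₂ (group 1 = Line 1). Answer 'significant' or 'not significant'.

Each SE is √(p̂(1−p̂)/n): √(0.3620·0.6380/208) = 0.03332 and √(0.4280·0.5720/289) = 0.02911.
SE(p̂₁ − p̂₂) = √(SE₁² + SE₂²) = √(0.0011102224 + 0.0008473921) = 0.04424, since the two samples are independent.
At 90% confidence z* = 1.645; margin = 1.645 × 0.04424 = 0.07277.
The difference is 0.3620 − 0.4280 = -0.0660, so the interval is -0.0660 ± 0.07277 = (-0.13877, 0.00677).
The interval (-0.13877, 0.00677) contains 0, so the difference is not significant.

not significant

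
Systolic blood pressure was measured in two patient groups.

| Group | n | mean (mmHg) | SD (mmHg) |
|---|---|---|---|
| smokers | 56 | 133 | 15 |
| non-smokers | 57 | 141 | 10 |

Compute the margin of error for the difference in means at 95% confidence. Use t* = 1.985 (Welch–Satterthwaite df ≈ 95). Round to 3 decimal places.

Standard errors of each mean: 15/√56 = 2.0045 and 10/√57 = 1.3245.
SE(x̄₁ − x̄₂) = √(2.0045² + 1.3245²) = 2.4026 for independent samples with unequal variances.
With t* = 1.985, the margin is 1.985 × 2.4026 = 4.7692.

4.769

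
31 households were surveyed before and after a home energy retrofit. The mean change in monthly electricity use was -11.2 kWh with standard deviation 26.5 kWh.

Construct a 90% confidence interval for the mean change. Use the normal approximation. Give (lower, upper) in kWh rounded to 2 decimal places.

(-19.03, -3.37)

This is a matched-pairs design, so SE = s_d/√n = 26.5/√31 = 4.7595.
Margin = 1.645 × 4.7595 = 7.8294; the interval is -11.2 ± 7.8294 = (-19.03, -3.37).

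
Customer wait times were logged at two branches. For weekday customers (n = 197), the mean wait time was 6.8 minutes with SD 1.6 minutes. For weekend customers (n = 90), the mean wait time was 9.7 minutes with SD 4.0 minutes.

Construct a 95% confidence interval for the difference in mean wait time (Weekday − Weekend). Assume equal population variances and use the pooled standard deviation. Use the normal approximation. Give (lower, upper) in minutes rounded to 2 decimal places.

(-3.55, -2.25)

Pooled variance s_p² = [196·1.6² + 89·4.0²] / (197+90−2) = 6.7571, so s_p = 2.5994.
SE_diff = s_p·√(1/n₁ + 1/n₂) = 2.5994·√(1/197 + 1/90) = 0.3307.
z* = 1.960; margin = 1.960 × 0.3307 = 0.6482.
Difference = 6.8 − 9.7 = -2.9000.
-2.9000 ± 0.6482 → (-3.55, -2.25).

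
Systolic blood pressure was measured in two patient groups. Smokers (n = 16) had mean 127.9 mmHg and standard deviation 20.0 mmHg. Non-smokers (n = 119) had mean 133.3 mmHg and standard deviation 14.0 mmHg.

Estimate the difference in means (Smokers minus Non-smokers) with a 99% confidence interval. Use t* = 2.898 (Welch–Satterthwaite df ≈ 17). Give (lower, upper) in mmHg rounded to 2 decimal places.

Per-group SEs: s₁/√n₁ = 20.0/√16 = 5.0000, s₂/√n₂ = 14.0/√119 = 1.2834.
Unpooled SE of the difference: √(25.0 + 1.64711556) = 5.1621.
Margin of error = t* · SE = 2.898 × 5.1621 = 14.9598.
x̄₁ − x̄₂ = 127.9 − 133.3 = -5.4000.
CI: -5.4000 ± 14.9598 = (-20.36, 9.56).

(-20.36, 9.56)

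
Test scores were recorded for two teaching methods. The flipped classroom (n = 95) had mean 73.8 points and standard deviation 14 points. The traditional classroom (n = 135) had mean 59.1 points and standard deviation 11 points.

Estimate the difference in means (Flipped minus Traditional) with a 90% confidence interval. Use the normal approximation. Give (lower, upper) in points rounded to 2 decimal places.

Per-group SEs: s₁/√n₁ = 14/√95 = 1.4364, s₂/√n₂ = 11/√135 = 0.9467.
Unpooled SE of the difference: √(2.06324496 + 0.89624089) = 1.7203.
Margin of error = z* · SE = 1.645 × 1.7203 = 2.8299.
x̄₁ − x̄₂ = 73.8 − 59.1 = 14.7000.
CI: 14.7000 ± 2.8299 = (11.87, 17.53).

(11.87, 17.53)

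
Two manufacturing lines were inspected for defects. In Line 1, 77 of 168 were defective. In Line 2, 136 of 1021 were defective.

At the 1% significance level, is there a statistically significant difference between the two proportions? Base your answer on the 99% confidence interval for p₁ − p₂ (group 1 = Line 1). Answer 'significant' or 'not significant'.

significant

p̂₁ = 77/168 = 0.4583 and p̂₂ = 136/1021 = 0.1332.
SE₁ = √(p̂₁(1−p̂₁)/n₁) = √(0.4583·0.5417/168) = 0.03844; SE₂ = √(0.1332·0.8668/1021) = 0.01063.
Independent samples: SE of the difference = √(SE₁² + SE₂²) = √(0.0014776336 + 0.0001129969) = 0.03988.
z* for 99% confidence is 2.576, so the margin of error is 2.576 × 0.03988 = 0.10273.
Point estimate p̂₁ − p̂₂ = 0.4583 − 0.1332 = 0.3251.
0.3251 ± 0.10273 → (0.22237, 0.42783).
The interval (0.22237, 0.42783) does not contain 0, so the difference is significant.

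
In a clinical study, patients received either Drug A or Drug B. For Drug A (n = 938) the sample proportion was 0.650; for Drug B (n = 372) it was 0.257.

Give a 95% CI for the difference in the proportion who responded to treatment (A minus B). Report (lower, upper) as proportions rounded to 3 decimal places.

SE₁ = √(p̂₁(1−p̂₁)/n₁) = √(0.6500·0.3500/938) = 0.01557; SE₂ = √(0.2570·0.7430/372) = 0.02266.
Independent samples: SE of the difference = √(SE₁² + SE₂²) = √(0.0002424249 + 0.0005134756) = 0.02749.
z* for 95% confidence is 1.960, so the margin of error is 1.960 × 0.02749 = 0.05388.
Point estimate p̂₁ − p̂₂ = 0.6500 − 0.2570 = 0.3930.
0.3930 ± 0.05388 → (0.339, 0.447).

(0.339, 0.447)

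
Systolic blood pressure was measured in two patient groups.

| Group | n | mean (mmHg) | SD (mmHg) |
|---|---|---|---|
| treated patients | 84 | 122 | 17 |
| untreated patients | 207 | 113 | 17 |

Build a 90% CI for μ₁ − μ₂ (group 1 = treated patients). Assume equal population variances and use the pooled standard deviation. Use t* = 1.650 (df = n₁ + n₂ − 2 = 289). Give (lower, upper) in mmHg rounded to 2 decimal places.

s_p = √[((n₁−1)s₁² + (n₂−1)s₂²)/(n₁+n₂−2)] = √[(83·17² + 206·17²)/289] = 17.0000.
SE = 17.0000·√(1/84 + 1/207) = 2.1992.
With t* = 1.650, margin = 1.650 × 2.1992 = 3.6287.
x̄₁ − x̄₂ = 122 − 113 = 9.0000; interval 9.0000 ± 3.6287 = (5.37, 12.63).

(5.37, 12.63)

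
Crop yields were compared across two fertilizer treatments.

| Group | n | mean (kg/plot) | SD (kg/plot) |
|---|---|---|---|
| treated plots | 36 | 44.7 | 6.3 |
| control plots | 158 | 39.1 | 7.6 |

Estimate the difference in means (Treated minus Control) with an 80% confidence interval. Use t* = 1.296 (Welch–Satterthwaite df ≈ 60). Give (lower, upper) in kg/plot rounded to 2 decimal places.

(4.03, 7.17)

Per-group SEs: s₁/√n₁ = 6.3/√36 = 1.0500, s₂/√n₂ = 7.6/√158 = 0.6046.
Unpooled SE of the difference: √(1.1025 + 0.36554116) = 1.2116.
Margin of error = t* · SE = 1.296 × 1.2116 = 1.5702.
x̄₁ − x̄₂ = 44.7 − 39.1 = 5.6000.
CI: 5.6000 ± 1.5702 = (4.03, 7.17).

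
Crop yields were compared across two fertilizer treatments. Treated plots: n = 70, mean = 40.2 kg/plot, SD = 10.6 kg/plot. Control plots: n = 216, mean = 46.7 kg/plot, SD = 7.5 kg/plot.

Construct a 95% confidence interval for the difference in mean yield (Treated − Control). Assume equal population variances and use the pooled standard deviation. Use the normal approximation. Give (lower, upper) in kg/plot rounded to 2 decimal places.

(-8.75, -4.25)

Pooled variance s_p² = [69·10.6² + 215·7.5²] / (70+216−2) = 69.8824, so s_p = 8.3596.
SE_diff = s_p·√(1/n₁ + 1/n₂) = 8.3596·√(1/70 + 1/216) = 1.1497.
z* = 1.960; margin = 1.960 × 1.1497 = 2.2534.
Difference = 40.2 − 46.7 = -6.5000.
-6.5000 ± 2.2534 → (-8.75, -4.25).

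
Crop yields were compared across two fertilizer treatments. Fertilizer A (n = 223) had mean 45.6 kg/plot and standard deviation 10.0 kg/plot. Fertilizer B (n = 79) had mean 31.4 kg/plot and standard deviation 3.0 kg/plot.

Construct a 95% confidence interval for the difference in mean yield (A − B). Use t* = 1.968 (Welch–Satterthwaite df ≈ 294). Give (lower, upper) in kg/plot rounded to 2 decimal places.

(12.72, 15.68)

Standard errors of each mean: 10.0/√223 = 0.6696 and 3.0/√79 = 0.3375.
SE(x̄₁ − x̄₂) = √(0.6696² + 0.3375²) = 0.7498 for independent samples with unequal variances.
With t* = 1.968, the margin is 1.968 × 0.7498 = 1.4756.
x̄₁ − x̄₂ = 45.6 − 31.4 = 14.2000; the interval is 14.2000 ± 1.4756 = (12.72, 15.68).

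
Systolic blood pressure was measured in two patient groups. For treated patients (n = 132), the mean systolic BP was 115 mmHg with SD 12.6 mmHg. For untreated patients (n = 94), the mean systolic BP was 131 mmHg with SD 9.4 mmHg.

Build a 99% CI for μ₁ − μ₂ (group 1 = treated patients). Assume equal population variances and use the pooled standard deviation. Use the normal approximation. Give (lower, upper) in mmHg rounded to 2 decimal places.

Pooled variance s_p² = [131·12.6² + 93·9.4²] / (132+94−2) = 129.5314, so s_p = 11.3812.
SE_diff = s_p·√(1/n₁ + 1/n₂) = 11.3812·√(1/132 + 1/94) = 1.5360.
z* = 2.576; margin = 2.576 × 1.5360 = 3.9567.
Difference = 115 − 131 = -16.0000.
-16.0000 ± 3.9567 → (-19.96, -12.04).

(-19.96, -12.04)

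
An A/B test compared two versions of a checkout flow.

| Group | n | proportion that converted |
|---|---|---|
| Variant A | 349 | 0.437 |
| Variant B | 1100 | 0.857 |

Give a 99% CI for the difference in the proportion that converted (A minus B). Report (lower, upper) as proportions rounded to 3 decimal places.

(-0.494, -0.346)

Each SE is √(p̂(1−p̂)/n): √(0.4370·0.5630/349) = 0.02655 and √(0.8570·0.1430/1100) = 0.01056.
SE(p̂₁ − p̂₂) = √(SE₁² + SE₂²) = √(0.0007049025 + 0.0001115136) = 0.02857, since the two samples are independent.
At 99% confidence z* = 2.576; margin = 2.576 × 0.02857 = 0.07360.
The difference is 0.4370 − 0.8570 = -0.4200, so the interval is -0.4200 ± 0.07360 = (-0.494, -0.346).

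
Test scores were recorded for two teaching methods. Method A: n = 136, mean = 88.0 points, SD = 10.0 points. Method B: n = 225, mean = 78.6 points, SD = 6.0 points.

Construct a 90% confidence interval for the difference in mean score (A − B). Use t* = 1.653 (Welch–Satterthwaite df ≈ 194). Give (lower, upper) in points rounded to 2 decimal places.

Per-group SEs: s₁/√n₁ = 10.0/√136 = 0.8575, s₂/√n₂ = 6.0/√225 = 0.4000.
Unpooled SE of the difference: √(0.73530625 + 0.16) = 0.9462.
Margin of error = t* · SE = 1.653 × 0.9462 = 1.5641.
x̄₁ − x̄₂ = 88.0 − 78.6 = 9.4000.
CI: 9.4000 ± 1.5641 = (7.84, 10.96).

(7.84, 10.96)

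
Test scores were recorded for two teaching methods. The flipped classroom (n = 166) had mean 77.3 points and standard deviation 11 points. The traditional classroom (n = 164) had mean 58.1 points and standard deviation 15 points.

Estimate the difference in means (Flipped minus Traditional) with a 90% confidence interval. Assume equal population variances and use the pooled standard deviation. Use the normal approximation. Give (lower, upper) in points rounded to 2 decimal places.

(16.82, 21.58)

Pooled variance s_p² = [165·11² + 163·15²] / (166+164−2) = 172.6829, so s_p = 13.1409.
SE_diff = s_p·√(1/n₁ + 1/n₂) = 13.1409·√(1/166 + 1/164) = 1.4468.
z* = 1.645; margin = 1.645 × 1.4468 = 2.3800.
Difference = 77.3 − 58.1 = 19.2000.
19.2000 ± 2.3800 → (16.82, 21.58).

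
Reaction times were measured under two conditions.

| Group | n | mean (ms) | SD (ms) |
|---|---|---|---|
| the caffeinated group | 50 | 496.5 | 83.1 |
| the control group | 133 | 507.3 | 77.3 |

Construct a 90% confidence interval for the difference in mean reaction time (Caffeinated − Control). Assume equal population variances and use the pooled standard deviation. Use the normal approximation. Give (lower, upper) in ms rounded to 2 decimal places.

(-32.33, 10.73)

s_p = √[((n₁−1)s₁² + (n₂−1)s₂²)/(n₁+n₂−2)] = √[(49·83.1² + 132·77.3²)/181] = 78.9123.
SE = 78.9123·√(1/50 + 1/133) = 13.0906.
With z* = 1.645, margin = 1.645 × 13.0906 = 21.5340.
x̄₁ − x̄₂ = 496.5 − 507.3 = -10.8000; interval -10.8000 ± 21.5340 = (-32.33, 10.73).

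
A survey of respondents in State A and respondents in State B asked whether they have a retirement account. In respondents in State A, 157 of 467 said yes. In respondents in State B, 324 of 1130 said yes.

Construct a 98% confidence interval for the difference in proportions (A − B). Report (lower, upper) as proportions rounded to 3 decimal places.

Sample proportions: 157/467 = 0.3362, 324/1130 = 0.2867.
Each SE is √(p̂(1−p̂)/n): √(0.3362·0.6638/467) = 0.02186 and √(0.2867·0.7133/1130) = 0.01345.
SE(p̂₁ − p̂₂) = √(SE₁² + SE₂²) = √(0.0004778596 + 0.0001809025) = 0.02567, since the two samples are independent.
At 98% confidence z* = 2.326; margin = 2.326 × 0.02567 = 0.05971.
The difference is 0.3362 − 0.2867 = 0.0495, so the interval is 0.0495 ± 0.05971 = (-0.010, 0.109).

(-0.010, 0.109)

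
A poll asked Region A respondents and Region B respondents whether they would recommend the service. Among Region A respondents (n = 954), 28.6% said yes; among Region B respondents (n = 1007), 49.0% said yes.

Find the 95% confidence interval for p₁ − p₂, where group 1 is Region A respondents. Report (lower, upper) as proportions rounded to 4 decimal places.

SE₁ = √(p̂₁(1−p̂₁)/n₁) = √(0.2860·0.7140/954) = 0.01463; SE₂ = √(0.4900·0.5100/1007) = 0.01575.
Independent samples: SE of the difference = √(SE₁² + SE₂²) = √(0.0002140369 + 0.0002480625) = 0.02150.
z* for 95% confidence is 1.960, so the margin of error is 1.960 × 0.02150 = 0.04214.
Point estimate p̂₁ − p̂₂ = 0.2860 − 0.4900 = -0.2040.
-0.2040 ± 0.04214 → (-0.2461, -0.1619).

(-0.2461, -0.1619)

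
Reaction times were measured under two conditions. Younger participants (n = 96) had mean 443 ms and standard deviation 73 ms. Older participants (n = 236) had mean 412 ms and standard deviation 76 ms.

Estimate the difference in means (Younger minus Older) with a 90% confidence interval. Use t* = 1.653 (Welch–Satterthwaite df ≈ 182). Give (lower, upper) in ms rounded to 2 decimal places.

(16.22, 45.78)

Per-group SEs: s₁/√n₁ = 73/√96 = 7.4505, s₂/√n₂ = 76/√236 = 4.9472.
Unpooled SE of the difference: √(55.50995025 + 24.47478784) = 8.9434.
Margin of error = t* · SE = 1.653 × 8.9434 = 14.7834.
x̄₁ − x̄₂ = 443 − 412 = 31.0000.
CI: 31.0000 ± 14.7834 = (16.22, 45.78).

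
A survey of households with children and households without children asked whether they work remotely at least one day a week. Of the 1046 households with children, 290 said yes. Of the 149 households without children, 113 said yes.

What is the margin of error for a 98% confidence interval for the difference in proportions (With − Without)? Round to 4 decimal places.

p̂₁ = 290/1046 = 0.2772 and p̂₂ = 113/149 = 0.7584.
SE₁ = √(p̂₁(1−p̂₁)/n₁) = √(0.2772·0.7228/1046) = 0.01384; SE₂ = √(0.7584·0.2416/149) = 0.03507.
Independent samples: SE of the difference = √(SE₁² + SE₂²) = √(0.0001915456 + 0.0012299049) = 0.03770.
z* for 98% confidence is 2.326, so the margin of error is 2.326 × 0.03770 = 0.08769.

0.0877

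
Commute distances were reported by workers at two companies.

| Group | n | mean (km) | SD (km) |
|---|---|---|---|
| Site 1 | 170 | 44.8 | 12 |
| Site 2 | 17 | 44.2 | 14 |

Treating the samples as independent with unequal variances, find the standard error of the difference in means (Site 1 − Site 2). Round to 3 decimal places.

Per-group SEs: s₁/√n₁ = 12/√170 = 0.9204, s₂/√n₂ = 14/√17 = 3.3955.
Unpooled SE of the difference: √(0.84713616 + 11.52942025) = 3.5180.

3.518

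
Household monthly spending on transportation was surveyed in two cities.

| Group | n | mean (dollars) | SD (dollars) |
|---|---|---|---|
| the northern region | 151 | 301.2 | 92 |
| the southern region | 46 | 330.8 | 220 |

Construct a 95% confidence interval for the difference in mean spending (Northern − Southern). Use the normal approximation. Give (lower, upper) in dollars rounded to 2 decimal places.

(-94.85, 35.65)

Per-group SEs: s₁/√n₁ = 92/√151 = 7.4869, s₂/√n₂ = 220/√46 = 32.4372.
Unpooled SE of the difference: √(56.05367161 + 1052.17194384) = 33.2900.
Margin of error = z* · SE = 1.960 × 33.2900 = 65.2484.
x̄₁ − x̄₂ = 301.2 − 330.8 = -29.6000.
CI: -29.6000 ± 65.2484 = (-94.85, 35.65).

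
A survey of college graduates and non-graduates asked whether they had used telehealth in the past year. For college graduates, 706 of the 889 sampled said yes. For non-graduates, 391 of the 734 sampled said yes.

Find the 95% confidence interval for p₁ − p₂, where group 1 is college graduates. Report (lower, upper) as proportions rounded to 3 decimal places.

(0.217, 0.306)

p̂₁ = 706/889 = 0.7942 and p̂₂ = 391/734 = 0.5327.
SE₁ = √(p̂₁(1−p̂₁)/n₁) = √(0.7942·0.2058/889) = 0.01356; SE₂ = √(0.5327·0.4673/734) = 0.01842.
Independent samples: SE of the difference = √(SE₁² + SE₂²) = √(0.0001838736 + 0.0003392964) = 0.02287.
z* for 95% confidence is 1.960, so the margin of error is 1.960 × 0.02287 = 0.04483.
Point estimate p̂₁ − p̂₂ = 0.7942 − 0.5327 = 0.2615.
0.2615 ± 0.04483 → (0.217, 0.306).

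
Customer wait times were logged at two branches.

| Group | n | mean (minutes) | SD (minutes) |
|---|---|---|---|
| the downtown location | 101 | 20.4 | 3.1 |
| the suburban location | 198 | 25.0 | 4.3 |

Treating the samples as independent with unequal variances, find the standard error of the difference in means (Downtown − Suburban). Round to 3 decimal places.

0.434

Per-group SEs: s₁/√n₁ = 3.1/√101 = 0.3085, s₂/√n₂ = 4.3/√198 = 0.3056.
Unpooled SE of the difference: √(0.09517225 + 0.09339136) = 0.4342.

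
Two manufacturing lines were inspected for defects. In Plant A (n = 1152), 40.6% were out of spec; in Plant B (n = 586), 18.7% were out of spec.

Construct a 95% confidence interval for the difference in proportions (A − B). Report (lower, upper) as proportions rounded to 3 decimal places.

The two standard errors are √(0.4060×0.5940/1152) = 0.01447 and √(0.1870×0.8130/586) = 0.01611.
Because the samples are independent, SE_diff = √(0.01447² + 0.01611²) = 0.02165.
Using z* = 1.960 for 95%, ME = 1.960 × 0.02165 = 0.04243.
p̂₁ − p̂₂ = 0.2190; interval 0.2190 ± 0.04243 gives (0.177, 0.261).

(0.177, 0.261)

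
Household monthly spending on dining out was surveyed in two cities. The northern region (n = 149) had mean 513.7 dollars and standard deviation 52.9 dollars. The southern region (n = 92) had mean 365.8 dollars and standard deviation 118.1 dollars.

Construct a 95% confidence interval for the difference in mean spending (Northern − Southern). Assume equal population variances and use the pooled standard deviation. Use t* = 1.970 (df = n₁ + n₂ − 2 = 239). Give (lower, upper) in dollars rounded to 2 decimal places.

s_p = √[((n₁−1)s₁² + (n₂−1)s₂²)/(n₁+n₂−2)] = √[(148·52.9² + 91·118.1²)/239] = 83.9256.
SE = 83.9256·√(1/149 + 1/92) = 11.1280.
With t* = 1.970, margin = 1.970 × 11.1280 = 21.9222.
x̄₁ − x̄₂ = 513.7 − 365.8 = 147.9000; interval 147.9000 ± 21.9222 = (125.98, 169.82).

(125.98, 169.82)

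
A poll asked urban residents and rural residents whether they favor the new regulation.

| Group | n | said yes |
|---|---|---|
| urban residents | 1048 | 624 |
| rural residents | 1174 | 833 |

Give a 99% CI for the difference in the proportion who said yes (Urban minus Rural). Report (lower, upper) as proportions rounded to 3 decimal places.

First, p̂₁ = 624/1048 = 0.5954; p̂₂ = 833/1174 = 0.7095.
The two standard errors are √(0.5954×0.4046/1048) = 0.01516 and √(0.7095×0.2905/1174) = 0.01325.
Because the samples are independent, SE_diff = √(0.01516² + 0.01325²) = 0.02013.
Using z* = 2.576 for 99%, ME = 2.576 × 0.02013 = 0.05185.
p̂₁ − p̂₂ = -0.1141; interval -0.1141 ± 0.05185 gives (-0.166, -0.062).

(-0.166, -0.062)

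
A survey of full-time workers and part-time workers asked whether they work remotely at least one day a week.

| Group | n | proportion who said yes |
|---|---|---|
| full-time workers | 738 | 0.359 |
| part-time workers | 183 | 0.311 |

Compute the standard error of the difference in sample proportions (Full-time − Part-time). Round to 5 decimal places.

Each SE is √(p̂(1−p̂)/n): √(0.3590·0.6410/738) = 0.01766 and √(0.3110·0.6890/183) = 0.03422.
SE(p̂₁ − p̂₂) = √(SE₁² + SE₂²) = √(0.0003118756 + 0.0011710084) = 0.03851, since the two samples are independent.

0.03851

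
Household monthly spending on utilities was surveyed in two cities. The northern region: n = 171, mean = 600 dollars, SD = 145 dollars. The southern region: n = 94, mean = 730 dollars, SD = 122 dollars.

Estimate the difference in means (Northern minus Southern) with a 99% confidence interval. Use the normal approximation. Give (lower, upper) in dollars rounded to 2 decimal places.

Per-group SEs: s₁/√n₁ = 145/√171 = 11.0884, s₂/√n₂ = 122/√94 = 12.5833.
Unpooled SE of the difference: √(122.95261456 + 158.33943889) = 16.7718.
Margin of error = z* · SE = 2.576 × 16.7718 = 43.2042.
x̄₁ − x̄₂ = 600 − 730 = -130.0000.
CI: -130.0000 ± 43.2042 = (-173.20, -86.80).

(-173.20, -86.80)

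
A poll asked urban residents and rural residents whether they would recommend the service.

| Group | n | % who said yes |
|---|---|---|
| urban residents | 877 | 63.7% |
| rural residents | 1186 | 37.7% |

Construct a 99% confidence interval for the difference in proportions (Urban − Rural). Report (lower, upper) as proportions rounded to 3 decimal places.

Each SE is √(p̂(1−p̂)/n): √(0.6370·0.3630/877) = 0.01624 and √(0.3770·0.6230/1186) = 0.01407.
SE(p̂₁ − p̂₂) = √(SE₁² + SE₂²) = √(0.0002637376 + 0.0001979649) = 0.02149, since the two samples are independent.
At 99% confidence z* = 2.576; margin = 2.576 × 0.02149 = 0.05536.
The difference is 0.6370 − 0.3770 = 0.2600, so the interval is 0.2600 ± 0.05536 = (0.205, 0.315).

(0.205, 0.315)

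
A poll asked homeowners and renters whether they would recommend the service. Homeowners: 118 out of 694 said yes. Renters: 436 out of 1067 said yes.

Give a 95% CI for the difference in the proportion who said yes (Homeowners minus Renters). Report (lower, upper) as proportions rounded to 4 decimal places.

(-0.2792, -0.1980)

Sample proportions: 118/694 = 0.1700, 436/1067 = 0.4086.
Each SE is √(p̂(1−p̂)/n): √(0.1700·0.8300/694) = 0.01426 and √(0.4086·0.5914/1067) = 0.01505.
SE(p̂₁ − p̂₂) = √(SE₁² + SE₂²) = √(0.0002033476 + 0.0002265025) = 0.02073, since the two samples are independent.
At 95% confidence z* = 1.960; margin = 1.960 × 0.02073 = 0.04063.
The difference is 0.1700 − 0.4086 = -0.2386, so the interval is -0.2386 ± 0.04063 = (-0.2792, -0.1980).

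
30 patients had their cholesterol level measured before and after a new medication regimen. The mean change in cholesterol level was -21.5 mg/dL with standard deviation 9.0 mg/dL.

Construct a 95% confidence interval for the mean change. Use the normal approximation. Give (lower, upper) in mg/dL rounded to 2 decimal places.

(-24.72, -18.28)

Paired design: SE = s_d/√n = 9.0/√30 = 1.6432.
z* = 1.960; margin of error = 1.960 × 1.6432 = 3.2207.
-21.5 ± 3.2207 → (-24.72, -18.28).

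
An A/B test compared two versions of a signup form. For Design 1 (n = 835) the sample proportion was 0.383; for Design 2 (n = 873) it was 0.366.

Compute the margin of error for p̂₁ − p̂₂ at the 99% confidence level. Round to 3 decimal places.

0.060

The two standard errors are √(0.3830×0.6170/835) = 0.01682 and √(0.3660×0.6340/873) = 0.01630.
Because the samples are independent, SE_diff = √(0.01682² + 0.01630²) = 0.02342.
Using z* = 2.576 for 99%, ME = 2.576 × 0.02342 = 0.06033.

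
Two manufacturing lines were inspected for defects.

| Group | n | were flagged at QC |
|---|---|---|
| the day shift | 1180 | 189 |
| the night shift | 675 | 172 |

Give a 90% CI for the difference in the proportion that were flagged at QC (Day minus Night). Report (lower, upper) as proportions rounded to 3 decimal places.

Sample proportions: 189/1180 = 0.1602, 172/675 = 0.2548.
Each SE is √(p̂(1−p̂)/n): √(0.1602·0.8398/1180) = 0.01068 and √(0.2548·0.7452/675) = 0.01677.
SE(p̂₁ − p̂₂) = √(SE₁² + SE₂²) = √(0.0001140624 + 0.0002812329) = 0.01988, since the two samples are independent.
At 90% confidence z* = 1.645; margin = 1.645 × 0.01988 = 0.03270.
The difference is 0.1602 − 0.2548 = -0.0946, so the interval is -0.0946 ± 0.03270 = (-0.127, -0.062).

(-0.127, -0.062)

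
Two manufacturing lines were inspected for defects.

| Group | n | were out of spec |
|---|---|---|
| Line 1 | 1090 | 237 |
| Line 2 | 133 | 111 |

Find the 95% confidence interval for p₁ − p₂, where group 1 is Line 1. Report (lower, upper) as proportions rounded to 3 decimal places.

(-0.685, -0.549)

p̂₁ = 237/1090 = 0.2174 and p̂₂ = 111/133 = 0.8346.
SE₁ = √(p̂₁(1−p̂₁)/n₁) = √(0.2174·0.7826/1090) = 0.01249; SE₂ = √(0.8346·0.1654/133) = 0.03222.
Independent samples: SE of the difference = √(SE₁² + SE₂²) = √(0.0001560001 + 0.0010381284) = 0.03456.
z* for 95% confidence is 1.960, so the margin of error is 1.960 × 0.03456 = 0.06774.
Point estimate p̂₁ − p̂₂ = 0.2174 − 0.8346 = -0.6172.
-0.6172 ± 0.06774 → (-0.685, -0.549).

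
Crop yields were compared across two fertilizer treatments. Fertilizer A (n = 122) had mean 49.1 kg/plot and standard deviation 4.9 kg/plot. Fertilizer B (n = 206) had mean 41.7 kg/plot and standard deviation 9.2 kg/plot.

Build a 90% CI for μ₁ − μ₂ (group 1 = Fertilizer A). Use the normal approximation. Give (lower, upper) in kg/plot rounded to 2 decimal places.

Per-group SEs: s₁/√n₁ = 4.9/√122 = 0.4436, s₂/√n₂ = 9.2/√206 = 0.6410.
Unpooled SE of the difference: √(0.19678096 + 0.410881) = 0.7795.
Margin of error = z* · SE = 1.645 × 0.7795 = 1.2823.
x̄₁ − x̄₂ = 49.1 − 41.7 = 7.4000.
CI: 7.4000 ± 1.2823 = (6.12, 8.68).

(6.12, 8.68)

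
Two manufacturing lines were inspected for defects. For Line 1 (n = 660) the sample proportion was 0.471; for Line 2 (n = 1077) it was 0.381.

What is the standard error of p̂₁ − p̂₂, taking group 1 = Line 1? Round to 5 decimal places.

0.02442

SE₁ = √(p̂₁(1−p̂₁)/n₁) = √(0.4710·0.5290/660) = 0.01943; SE₂ = √(0.3810·0.6190/1077) = 0.01480.
Independent samples: SE of the difference = √(SE₁² + SE₂²) = √(0.0003775249 + 0.00021904) = 0.02442.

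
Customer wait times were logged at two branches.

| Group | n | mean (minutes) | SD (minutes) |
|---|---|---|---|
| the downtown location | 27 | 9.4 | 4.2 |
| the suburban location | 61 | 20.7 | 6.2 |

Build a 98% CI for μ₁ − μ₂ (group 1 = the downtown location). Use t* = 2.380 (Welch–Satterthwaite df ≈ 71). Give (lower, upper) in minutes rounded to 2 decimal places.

Standard errors of each mean: 4.2/√27 = 0.8083 and 6.2/√61 = 0.7938.
SE(x̄₁ − x̄₂) = √(0.8083² + 0.7938²) = 1.1329 for independent samples with unequal variances.
With t* = 2.380, the margin is 2.380 × 1.1329 = 2.6963.
x̄₁ − x̄₂ = 9.4 − 20.7 = -11.3000; the interval is -11.3000 ± 2.6963 = (-14.00, -8.60).

(-14.00, -8.60)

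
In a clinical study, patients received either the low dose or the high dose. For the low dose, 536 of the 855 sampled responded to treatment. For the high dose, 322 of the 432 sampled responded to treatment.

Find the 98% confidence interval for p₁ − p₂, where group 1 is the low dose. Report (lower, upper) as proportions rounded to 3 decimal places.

(-0.181, -0.056)

p̂₁ = 536/855 = 0.6269 and p̂₂ = 322/432 = 0.7454.
SE₁ = √(p̂₁(1−p̂₁)/n₁) = √(0.6269·0.3731/855) = 0.01654; SE₂ = √(0.7454·0.2546/432) = 0.02096.
Independent samples: SE of the difference = √(SE₁² + SE₂²) = √(0.0002735716 + 0.0004393216) = 0.02670.
z* for 98% confidence is 2.326, so the margin of error is 2.326 × 0.02670 = 0.06210.
Point estimate p̂₁ − p̂₂ = 0.6269 − 0.7454 = -0.1185.
-0.1185 ± 0.06210 → (-0.181, -0.056).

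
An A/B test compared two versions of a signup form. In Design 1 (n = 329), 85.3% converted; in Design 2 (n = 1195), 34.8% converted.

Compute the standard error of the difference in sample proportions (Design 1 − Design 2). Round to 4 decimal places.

SE₁ = √(p̂₁(1−p̂₁)/n₁) = √(0.8530·0.1470/329) = 0.01952; SE₂ = √(0.3480·0.6520/1195) = 0.01378.
Independent samples: SE of the difference = √(SE₁² + SE₂²) = √(0.0003810304 + 0.0001898884) = 0.02389.

0.0239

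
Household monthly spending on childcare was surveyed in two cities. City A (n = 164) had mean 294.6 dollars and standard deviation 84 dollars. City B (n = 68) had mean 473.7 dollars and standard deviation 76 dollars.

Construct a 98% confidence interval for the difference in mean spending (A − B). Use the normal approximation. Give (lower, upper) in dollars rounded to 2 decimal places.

Standard errors of each mean: 84/√164 = 6.5593 and 76/√68 = 9.2164.
SE(x̄₁ − x̄₂) = √(6.5593² + 9.2164²) = 11.3122 for independent samples with unequal variances.
With z* = 2.326, the margin is 2.326 × 11.3122 = 26.3122.
x̄₁ − x̄₂ = 294.6 − 473.7 = -179.1000; the interval is -179.1000 ± 26.3122 = (-205.41, -152.79).

(-205.41, -152.79)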